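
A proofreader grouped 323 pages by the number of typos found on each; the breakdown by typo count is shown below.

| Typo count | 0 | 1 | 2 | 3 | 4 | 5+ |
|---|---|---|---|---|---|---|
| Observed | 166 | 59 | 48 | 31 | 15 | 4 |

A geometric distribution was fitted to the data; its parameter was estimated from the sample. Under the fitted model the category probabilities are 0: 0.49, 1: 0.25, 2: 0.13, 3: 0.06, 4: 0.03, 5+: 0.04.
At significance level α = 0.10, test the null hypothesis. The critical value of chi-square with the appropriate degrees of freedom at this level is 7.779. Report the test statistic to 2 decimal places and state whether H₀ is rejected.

Expected counts E_i = n·p_i: 323×0.49 = 158.27, 323×0.25 = 80.75, 323×0.13 = 41.99, 323×0.06 = 19.38, 323×0.03 = 9.69, 323×0.04 = 12.92.
cat         O        E   (O−E)²/E
0         166   158.27      0.378
1          59    80.75      5.858
2          48    41.99      0.860
3          31    19.38      6.967
4          15     9.69      2.910
5+          4    12.92      6.158
Sum = 23.13
df = 4. Since 23.13 > 7.779, we reject H₀.

23.13; reject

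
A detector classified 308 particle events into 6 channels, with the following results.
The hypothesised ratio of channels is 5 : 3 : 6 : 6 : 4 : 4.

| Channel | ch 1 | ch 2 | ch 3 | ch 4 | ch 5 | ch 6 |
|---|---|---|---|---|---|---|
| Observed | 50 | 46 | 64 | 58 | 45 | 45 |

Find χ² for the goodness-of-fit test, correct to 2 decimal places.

6.65

Ratio total = 28. Expected counts: 308×5/28 = 55, 308×3/28 = 33, 308×6/28 = 66, 308×6/28 = 66, 308×4/28 = 44, 308×4/28 = 44.
cat         O        E   (O−E)²/E
ch 1       50       55      0.455
ch 2       46       33      5.121
ch 3       64       66      0.061
ch 4       58       66      0.970
ch 5       45       44      0.023
ch 6       45       44      0.023
Sum = 6.65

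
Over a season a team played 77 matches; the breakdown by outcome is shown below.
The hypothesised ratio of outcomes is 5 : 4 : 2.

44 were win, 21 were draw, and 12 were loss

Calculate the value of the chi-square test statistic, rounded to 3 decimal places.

4.350

Ratio total = 11. Expected counts: 77×5/11 = 35, 77×4/11 = 28, 77×2/11 = 14.
win: (44 − 35)²/35 = 81/35 = 2.3143
draw: (21 − 28)²/28 = 49/28 = 1.7500
loss: (12 − 14)²/14 = 4/14 = 0.2857
Sum = 4.350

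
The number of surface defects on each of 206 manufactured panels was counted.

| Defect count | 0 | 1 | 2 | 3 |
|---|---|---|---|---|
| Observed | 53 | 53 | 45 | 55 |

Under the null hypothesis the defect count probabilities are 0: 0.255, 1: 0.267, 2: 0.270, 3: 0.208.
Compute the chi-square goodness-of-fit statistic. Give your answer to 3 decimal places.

5.551

Expected counts E_i = n·p_i: 206×0.255 = 52.53, 206×0.267 = 55.002, 206×0.270 = 55.62, 206×0.208 = 42.848.
cat         O        E   (O−E)²/E
0          53    52.53     0.0042
1          53   55.002     0.0729
2          45    55.62     2.0278
3          55   42.848     3.4464
Sum = 5.551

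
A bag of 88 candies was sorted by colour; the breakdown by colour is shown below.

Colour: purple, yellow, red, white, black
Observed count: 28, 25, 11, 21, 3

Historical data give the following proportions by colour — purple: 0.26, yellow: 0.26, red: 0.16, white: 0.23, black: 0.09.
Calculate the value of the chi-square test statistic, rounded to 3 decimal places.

Expected counts E_i = n·p_i: 88×0.26 = 22.88, 88×0.26 = 22.88, 88×0.16 = 14.08, 88×0.23 = 20.24, 88×0.09 = 7.92.
purple: (28 − 22.88)²/22.88 = 26.2144/22.88 = 1.1457
yellow: (25 − 22.88)²/22.88 = 4.4944/22.88 = 0.1964
red: (11 − 14.08)²/14.08 = 9.4864/14.08 = 0.6738
white: (21 − 20.24)²/20.24 = 0.5776/20.24 = 0.0285
black: (3 − 7.92)²/7.92 = 24.2064/7.92 = 3.0564
Sum = 5.101

5.101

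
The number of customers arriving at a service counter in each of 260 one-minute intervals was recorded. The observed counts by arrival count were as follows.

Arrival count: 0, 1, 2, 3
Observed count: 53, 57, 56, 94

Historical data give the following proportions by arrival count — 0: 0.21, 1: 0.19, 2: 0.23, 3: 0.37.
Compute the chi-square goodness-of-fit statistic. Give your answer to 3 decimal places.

Expected counts E_i = n·p_i: 260×0.21 = 54.6, 260×0.19 = 49.4, 260×0.23 = 59.8, 260×0.37 = 96.2.
0: (53 − 54.6)²/54.6 = 2.56/54.6 = 0.0469
1: (57 − 49.4)²/49.4 = 57.76/49.4 = 1.1692
2: (56 − 59.8)²/59.8 = 14.44/59.8 = 0.2415
3: (94 − 96.2)²/96.2 = 4.84/96.2 = 0.0503
Sum = 1.508

1.508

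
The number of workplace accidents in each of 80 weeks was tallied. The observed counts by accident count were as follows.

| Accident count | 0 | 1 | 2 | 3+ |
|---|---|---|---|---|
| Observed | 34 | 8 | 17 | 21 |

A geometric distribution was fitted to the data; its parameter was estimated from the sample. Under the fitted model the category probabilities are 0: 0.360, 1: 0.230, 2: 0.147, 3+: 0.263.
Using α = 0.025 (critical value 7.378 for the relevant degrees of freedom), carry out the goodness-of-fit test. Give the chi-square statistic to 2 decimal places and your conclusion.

Expected counts E_i = n·p_i: 80×0.360 = 28.8, 80×0.230 = 18.4, 80×0.147 = 11.76, 80×0.263 = 21.04.
cat         O        E   (O−E)²/E
0          34     28.8      0.939
1           8     18.4      5.878
2          17    11.76      2.335
3+         21    21.04      0.000
Sum = 9.15
df = 2. Since 9.15 > 7.378, we reject H₀.

9.15; reject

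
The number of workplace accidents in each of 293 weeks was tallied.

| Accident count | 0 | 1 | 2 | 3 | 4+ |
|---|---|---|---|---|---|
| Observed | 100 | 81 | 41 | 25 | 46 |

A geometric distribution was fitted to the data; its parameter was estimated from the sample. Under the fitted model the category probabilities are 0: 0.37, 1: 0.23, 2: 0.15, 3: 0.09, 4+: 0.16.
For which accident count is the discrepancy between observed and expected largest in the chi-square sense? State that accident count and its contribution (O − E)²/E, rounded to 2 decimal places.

Expected counts E_i = n·p_i: 293×0.37 = 108.41, 293×0.23 = 67.39, 293×0.15 = 43.95, 293×0.09 = 26.37, 293×0.16 = 46.88.
χ² = (100−108.41)²/108.41 + (81−67.39)²/67.39 + (41−43.95)²/43.95 + (25−26.37)²/26.37 + (46−46.88)²/46.88
   = 0.652 + 2.749 + 0.198 + 0.071 + 0.017
The largest term is for 1: 2.75.

1, 2.75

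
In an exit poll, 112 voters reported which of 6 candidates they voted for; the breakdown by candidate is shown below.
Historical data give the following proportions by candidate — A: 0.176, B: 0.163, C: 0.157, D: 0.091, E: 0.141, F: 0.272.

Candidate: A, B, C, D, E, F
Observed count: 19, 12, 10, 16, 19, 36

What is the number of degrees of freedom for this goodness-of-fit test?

There are k = 6 categories and no parameters were estimated from the data, so df = 6 − 1 = 5.

5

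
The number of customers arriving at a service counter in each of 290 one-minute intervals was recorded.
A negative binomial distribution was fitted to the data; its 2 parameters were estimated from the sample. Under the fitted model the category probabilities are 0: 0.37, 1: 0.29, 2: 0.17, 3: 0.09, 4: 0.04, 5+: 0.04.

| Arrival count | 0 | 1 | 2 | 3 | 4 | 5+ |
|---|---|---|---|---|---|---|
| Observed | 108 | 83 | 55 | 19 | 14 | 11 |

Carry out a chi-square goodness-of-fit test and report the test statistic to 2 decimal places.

3.14

Expected counts E_i = n·p_i: 290×0.37 = 107.3, 290×0.29 = 84.1, 290×0.17 = 49.3, 290×0.09 = 26.1, 290×0.04 = 11.6, 290×0.04 = 11.6.
cat         O        E   (O−E)²/E
0         108    107.3      0.005
1          83     84.1      0.014
2          55     49.3      0.659
3          19     26.1      1.931
4          14     11.6      0.497
5+         11     11.6      0.031
Sum = 3.14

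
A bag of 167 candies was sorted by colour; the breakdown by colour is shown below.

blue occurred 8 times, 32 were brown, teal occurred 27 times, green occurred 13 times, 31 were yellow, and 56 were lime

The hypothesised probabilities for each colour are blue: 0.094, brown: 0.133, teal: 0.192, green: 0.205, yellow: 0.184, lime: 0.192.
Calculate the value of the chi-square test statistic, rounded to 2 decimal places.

Expected counts E_i = n·p_i: 167×0.094 = 15.698, 167×0.133 = 22.211, 167×0.192 = 32.064, 167×0.205 = 34.235, 167×0.184 = 30.728, 167×0.192 = 32.064.
cat         O        E   (O−E)²/E
blue        8   15.698      3.775
brown      32   22.211      4.314
teal       27   32.064      0.800
green      13   34.235     13.171
yellow     31   30.728      0.002
lime       56   32.064     17.868
Sum = 39.93

39.93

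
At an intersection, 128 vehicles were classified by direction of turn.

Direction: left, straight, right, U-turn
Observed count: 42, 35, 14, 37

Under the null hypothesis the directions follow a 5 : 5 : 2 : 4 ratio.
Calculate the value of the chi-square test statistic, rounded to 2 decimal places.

1.76

Ratio total = 16. Expected counts: 128×5/16 = 40, 128×5/16 = 40, 128×2/16 = 16, 128×4/16 = 32.
left: (42 − 40)²/40 = 4/40 = 0.100
straight: (35 − 40)²/40 = 25/40 = 0.625
right: (14 − 16)²/16 = 4/16 = 0.250
U-turn: (37 − 32)²/32 = 25/32 = 0.781
Sum = 1.76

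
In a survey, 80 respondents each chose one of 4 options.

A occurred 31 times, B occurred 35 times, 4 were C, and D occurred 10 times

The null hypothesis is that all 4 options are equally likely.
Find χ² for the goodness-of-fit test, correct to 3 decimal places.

35.100

Expected count for each of the 4 categories: 80/4 = 20.
cat         O        E   (O−E)²/E
A          31       20     6.0500
B          35       20    11.2500
C           4       20    12.8000
D          10       20     5.0000
Sum = 35.100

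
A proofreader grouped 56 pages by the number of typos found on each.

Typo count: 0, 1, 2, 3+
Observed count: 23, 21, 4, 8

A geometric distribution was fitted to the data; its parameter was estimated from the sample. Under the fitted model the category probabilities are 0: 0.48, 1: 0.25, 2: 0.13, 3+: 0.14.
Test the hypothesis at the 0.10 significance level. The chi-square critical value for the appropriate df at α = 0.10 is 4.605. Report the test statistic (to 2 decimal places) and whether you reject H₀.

Expected counts E_i = n·p_i: 56×0.48 = 26.88, 56×0.25 = 14, 56×0.13 = 7.28, 56×0.14 = 7.84.
χ² = (23−26.88)²/26.88 + (21−14)²/14 + (4−7.28)²/7.28 + (8−7.84)²/7.84
   = 0.560 + 3.500 + 1.478 + 0.003
Sum = 5.54
df = 2. Since 5.54 > 4.605, we reject H₀.

5.54; reject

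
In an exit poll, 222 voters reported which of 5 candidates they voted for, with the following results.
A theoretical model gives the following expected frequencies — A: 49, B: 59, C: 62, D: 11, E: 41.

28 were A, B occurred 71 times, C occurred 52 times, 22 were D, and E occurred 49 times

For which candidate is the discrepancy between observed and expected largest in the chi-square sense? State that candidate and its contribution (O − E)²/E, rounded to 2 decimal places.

χ² = (28−49)²/49 + (71−59)²/59 + (52−62)²/62 + (22−11)²/11 + (49−41)²/41
   = 9.000 + 2.441 + 1.613 + 11.000 + 1.561
The largest term is for D: 11.00.

D, 11.00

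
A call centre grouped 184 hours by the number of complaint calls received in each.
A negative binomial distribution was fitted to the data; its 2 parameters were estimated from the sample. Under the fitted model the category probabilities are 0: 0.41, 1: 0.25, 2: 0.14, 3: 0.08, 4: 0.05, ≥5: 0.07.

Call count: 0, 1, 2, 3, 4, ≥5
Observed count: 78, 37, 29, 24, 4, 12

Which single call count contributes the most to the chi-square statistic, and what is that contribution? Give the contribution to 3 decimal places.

3, 5.850

Expected counts E_i = n·p_i: 184×0.41 = 75.44, 184×0.25 = 46, 184×0.14 = 25.76, 184×0.08 = 14.72, 184×0.05 = 9.2, 184×0.07 = 12.88.
χ² = (78−75.44)²/75.44 + (37−46)²/46 + (29−25.76)²/25.76 + (24−14.72)²/14.72 + (4−9.2)²/9.2 + (12−12.88)²/12.88
   = 0.0869 + 1.7609 + 0.4075 + 5.8504 + 2.9391 + 0.0601
The largest term is for 3: 5.850.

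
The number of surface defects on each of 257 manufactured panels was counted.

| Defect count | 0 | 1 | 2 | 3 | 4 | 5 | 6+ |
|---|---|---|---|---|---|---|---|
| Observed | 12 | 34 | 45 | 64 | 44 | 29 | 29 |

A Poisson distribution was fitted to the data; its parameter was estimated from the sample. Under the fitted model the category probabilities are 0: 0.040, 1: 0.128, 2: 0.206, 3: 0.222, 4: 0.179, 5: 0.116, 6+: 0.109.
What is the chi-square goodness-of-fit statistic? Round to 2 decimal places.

2.51

Expected counts E_i = n·p_i: 257×0.040 = 10.28, 257×0.128 = 32.896, 257×0.206 = 52.942, 257×0.222 = 57.054, 257×0.179 = 46.003, 257×0.116 = 29.812, 257×0.109 = 28.013.
cat         O        E   (O−E)²/E
0          12    10.28      0.288
1          34   32.896      0.037
2          45   52.942      1.191
3          64   57.054      0.846
4          44   46.003      0.087
5          29   29.812      0.022
6+         29   28.013      0.035
Sum = 2.51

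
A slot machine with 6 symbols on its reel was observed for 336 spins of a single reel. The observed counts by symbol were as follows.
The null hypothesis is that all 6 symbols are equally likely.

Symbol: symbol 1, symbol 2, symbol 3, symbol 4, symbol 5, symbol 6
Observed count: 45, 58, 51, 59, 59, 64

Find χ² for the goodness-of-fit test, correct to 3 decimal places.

4.143

Under H₀ each category has probability 1/6, so each expected count is 336/6 = 56.
cat           O        E   (O−E)²/E
symbol 1     45       56     2.1607
symbol 2     58       56     0.0714
symbol 3     51       56     0.4464
symbol 4     59       56     0.1607
symbol 5     59       56     0.1607
symbol 6     64       56     1.1429
Sum = 4.143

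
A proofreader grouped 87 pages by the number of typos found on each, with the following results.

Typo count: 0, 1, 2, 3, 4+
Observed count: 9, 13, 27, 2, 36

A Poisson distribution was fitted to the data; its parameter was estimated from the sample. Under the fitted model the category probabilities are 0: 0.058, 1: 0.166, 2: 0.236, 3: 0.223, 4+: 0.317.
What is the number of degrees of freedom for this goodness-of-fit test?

There are k = 5 categories and 1 parameter estimated from the data, so df = 5 − 1 − 1 = 3.

3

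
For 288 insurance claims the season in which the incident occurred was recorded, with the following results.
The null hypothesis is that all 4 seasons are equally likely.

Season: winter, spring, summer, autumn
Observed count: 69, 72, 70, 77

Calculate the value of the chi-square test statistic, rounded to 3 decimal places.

Under H₀ each category has probability 1/4, so each expected count is 288/4 = 72.
cat         O        E   (O−E)²/E
winter     69       72     0.1250
spring     72       72     0.0000
summer     70       72     0.0556
autumn     77       72     0.3472
Sum = 0.528

0.528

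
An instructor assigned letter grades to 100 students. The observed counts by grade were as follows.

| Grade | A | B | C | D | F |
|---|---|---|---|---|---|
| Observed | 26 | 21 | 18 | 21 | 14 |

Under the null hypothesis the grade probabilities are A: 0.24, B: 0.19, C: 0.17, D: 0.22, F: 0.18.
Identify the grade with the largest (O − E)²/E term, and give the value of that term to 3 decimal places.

F, 0.889

Expected counts E_i = n·p_i: 100×0.24 = 24, 100×0.19 = 19, 100×0.17 = 17, 100×0.22 = 22, 100×0.18 = 18.
A: (26 − 24)²/24 = 4/24 = 0.1667
B: (21 − 19)²/19 = 4/19 = 0.2105
C: (18 − 17)²/17 = 1/17 = 0.0588
D: (21 − 22)²/22 = 1/22 = 0.0455
F: (14 − 18)²/18 = 16/18 = 0.8889
The largest term is for F: 0.889.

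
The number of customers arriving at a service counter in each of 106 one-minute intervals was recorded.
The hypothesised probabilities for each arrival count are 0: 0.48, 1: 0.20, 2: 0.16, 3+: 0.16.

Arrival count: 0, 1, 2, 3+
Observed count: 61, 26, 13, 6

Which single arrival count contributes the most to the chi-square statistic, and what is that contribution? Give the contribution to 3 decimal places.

3+, 7.083

Expected counts E_i = n·p_i: 106×0.48 = 50.88, 106×0.20 = 21.2, 106×0.16 = 16.96, 106×0.16 = 16.96.
χ² = (61−50.88)²/50.88 + (26−21.2)²/21.2 + (13−16.96)²/16.96 + (6−16.96)²/16.96
   = 2.0129 + 1.0868 + 0.9246 + 7.0826
The largest term is for 3+: 7.083.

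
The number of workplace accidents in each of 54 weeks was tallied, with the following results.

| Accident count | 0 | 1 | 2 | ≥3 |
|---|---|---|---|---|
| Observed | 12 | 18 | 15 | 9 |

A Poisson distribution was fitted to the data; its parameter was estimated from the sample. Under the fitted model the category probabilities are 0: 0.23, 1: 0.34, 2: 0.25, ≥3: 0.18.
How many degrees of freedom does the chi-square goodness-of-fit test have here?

There are k = 4 categories and 1 parameter estimated from the data, so df = 4 − 1 − 1 = 2.

2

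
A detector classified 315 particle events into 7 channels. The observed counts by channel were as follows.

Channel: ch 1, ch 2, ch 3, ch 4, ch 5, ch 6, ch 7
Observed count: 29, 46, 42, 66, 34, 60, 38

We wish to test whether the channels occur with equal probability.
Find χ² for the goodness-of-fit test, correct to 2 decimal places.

Under H₀ each category has probability 1/7, so each expected count is 315/7 = 45.
χ² = (29−45)²/45 + (46−45)²/45 + (42−45)²/45 + (66−45)²/45 + (34−45)²/45 + (60−45)²/45 + (38−45)²/45
   = 5.689 + 0.022 + 0.200 + 9.800 + 2.689 + 5.000 + 1.089
Sum = 24.49

24.49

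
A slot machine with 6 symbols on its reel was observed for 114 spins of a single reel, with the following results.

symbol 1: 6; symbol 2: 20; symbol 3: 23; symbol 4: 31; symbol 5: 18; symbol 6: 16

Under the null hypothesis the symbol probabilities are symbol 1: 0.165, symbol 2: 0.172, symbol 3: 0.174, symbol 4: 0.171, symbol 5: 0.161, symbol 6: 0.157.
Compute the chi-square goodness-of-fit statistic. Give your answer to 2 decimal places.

Expected counts E_i = n·p_i: 114×0.165 = 18.81, 114×0.172 = 19.608, 114×0.174 = 19.836, 114×0.171 = 19.494, 114×0.161 = 18.354, 114×0.157 = 17.898.
χ² = (6−18.81)²/18.81 + (20−19.608)²/19.608 + (23−19.836)²/19.836 + (31−19.494)²/19.494 + (18−18.354)²/18.354 + (16−17.898)²/17.898
   = 8.724 + 0.008 + 0.505 + 6.791 + 0.007 + 0.201
Sum = 16.24

16.24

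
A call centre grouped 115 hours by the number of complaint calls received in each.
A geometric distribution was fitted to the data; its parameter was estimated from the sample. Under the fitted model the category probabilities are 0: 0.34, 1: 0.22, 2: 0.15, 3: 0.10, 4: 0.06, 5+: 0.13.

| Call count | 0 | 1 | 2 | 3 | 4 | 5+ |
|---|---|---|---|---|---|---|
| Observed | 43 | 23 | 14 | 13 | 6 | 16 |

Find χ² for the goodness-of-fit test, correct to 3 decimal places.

1.597

Expected counts E_i = n·p_i: 115×0.34 = 39.1, 115×0.22 = 25.3, 115×0.15 = 17.25, 115×0.10 = 11.5, 115×0.06 = 6.9, 115×0.13 = 14.95.
0: (43 − 39.1)²/39.1 = 15.21/39.1 = 0.3890
1: (23 − 25.3)²/25.3 = 5.29/25.3 = 0.2091
2: (14 − 17.25)²/17.25 = 10.5625/17.25 = 0.6123
3: (13 − 11.5)²/11.5 = 2.25/11.5 = 0.1957
4: (6 − 6.9)²/6.9 = 0.81/6.9 = 0.1174
5+: (16 − 14.95)²/14.95 = 1.1025/14.95 = 0.0737
Sum = 1.597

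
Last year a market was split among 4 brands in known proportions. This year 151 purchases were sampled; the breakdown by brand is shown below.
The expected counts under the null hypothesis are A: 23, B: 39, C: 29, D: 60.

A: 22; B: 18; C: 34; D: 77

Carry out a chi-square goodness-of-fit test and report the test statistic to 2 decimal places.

χ² = (22−23)²/23 + (18−39)²/39 + (34−29)²/29 + (77−60)²/60
   = 0.043 + 11.308 + 0.862 + 4.817
Sum = 17.03

17.03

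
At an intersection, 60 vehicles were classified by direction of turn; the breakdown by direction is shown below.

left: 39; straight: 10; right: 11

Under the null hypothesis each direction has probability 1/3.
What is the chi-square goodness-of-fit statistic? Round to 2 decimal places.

27.10

Under H₀ each category has probability 1/3, so each expected count is 60/3 = 20.
left: (39 − 20)²/20 = 361/20 = 18.050
straight: (10 − 20)²/20 = 100/20 = 5.000
right: (11 − 20)²/20 = 81/20 = 4.050
Sum = 27.10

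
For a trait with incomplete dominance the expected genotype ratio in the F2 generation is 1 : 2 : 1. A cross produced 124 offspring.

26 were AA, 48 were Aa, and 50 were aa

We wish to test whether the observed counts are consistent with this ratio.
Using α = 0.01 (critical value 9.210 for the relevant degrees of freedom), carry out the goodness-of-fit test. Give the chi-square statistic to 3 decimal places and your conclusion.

15.613; reject

Ratio total = 4. Expected counts: 124×1/4 = 31, 124×2/4 = 62, 124×1/4 = 31.
AA: (26 − 31)²/31 = 25/31 = 0.8065
Aa: (48 − 62)²/62 = 196/62 = 3.1613
aa: (50 − 31)²/31 = 361/31 = 11.6452
Sum = 15.613
df = 2. Since 15.613 > 9.210, we reject H₀.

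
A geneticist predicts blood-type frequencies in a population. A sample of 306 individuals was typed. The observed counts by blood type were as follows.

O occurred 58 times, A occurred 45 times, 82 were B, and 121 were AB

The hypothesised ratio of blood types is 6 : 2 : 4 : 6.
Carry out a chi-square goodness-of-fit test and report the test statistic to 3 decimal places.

28.961

Ratio total = 18. Expected counts: 306×6/18 = 102, 306×2/18 = 34, 306×4/18 = 68, 306×6/18 = 102.
χ² = (58−102)²/102 + (45−34)²/34 + (82−68)²/68 + (121−102)²/102
   = 18.9804 + 3.5588 + 2.8824 + 3.5392
Sum = 28.961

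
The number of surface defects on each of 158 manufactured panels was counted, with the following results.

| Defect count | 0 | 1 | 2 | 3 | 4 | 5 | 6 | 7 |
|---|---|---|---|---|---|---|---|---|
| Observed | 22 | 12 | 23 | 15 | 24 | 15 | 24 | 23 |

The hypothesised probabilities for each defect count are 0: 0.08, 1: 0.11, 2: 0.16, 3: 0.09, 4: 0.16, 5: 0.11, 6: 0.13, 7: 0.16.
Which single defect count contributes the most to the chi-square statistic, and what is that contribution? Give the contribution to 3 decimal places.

Expected counts E_i = n·p_i: 158×0.08 = 12.64, 158×0.11 = 17.38, 158×0.16 = 25.28, 158×0.09 = 14.22, 158×0.16 = 25.28, 158×0.11 = 17.38, 158×0.13 = 20.54, 158×0.16 = 25.28.
χ² = (22−12.64)²/12.64 + (12−17.38)²/17.38 + (23−25.28)²/25.28 + (15−14.22)²/14.22 + (24−25.28)²/25.28 + (15−17.38)²/17.38 + (24−20.54)²/20.54 + (23−25.28)²/25.28
   = 6.9311 + 1.6654 + 0.2056 + 0.0428 + 0.0648 + 0.3259 + 0.5828 + 0.2056
The largest term is for 0: 6.931.

0, 6.931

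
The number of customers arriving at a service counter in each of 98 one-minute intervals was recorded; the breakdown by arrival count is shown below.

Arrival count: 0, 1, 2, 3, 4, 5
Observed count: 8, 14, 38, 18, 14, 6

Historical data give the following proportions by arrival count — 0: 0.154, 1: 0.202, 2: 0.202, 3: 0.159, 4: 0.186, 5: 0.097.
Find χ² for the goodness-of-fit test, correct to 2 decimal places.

24.42

Expected counts E_i = n·p_i: 98×0.154 = 15.092, 98×0.202 = 19.796, 98×0.202 = 19.796, 98×0.159 = 15.582, 98×0.186 = 18.228, 98×0.097 = 9.506.
cat         O        E   (O−E)²/E
0           8   15.092      3.333
1          14   19.796      1.697
2          38   19.796     16.740
3          18   15.582      0.375
4          14   18.228      0.981
5           6    9.506      1.293
Sum = 24.42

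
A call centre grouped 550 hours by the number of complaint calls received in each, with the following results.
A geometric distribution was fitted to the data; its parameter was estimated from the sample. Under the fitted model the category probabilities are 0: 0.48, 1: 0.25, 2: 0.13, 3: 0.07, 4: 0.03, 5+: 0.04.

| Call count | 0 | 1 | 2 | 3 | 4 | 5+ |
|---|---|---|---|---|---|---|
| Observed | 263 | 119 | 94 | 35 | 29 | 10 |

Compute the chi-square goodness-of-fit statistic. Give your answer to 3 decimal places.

Expected counts E_i = n·p_i: 550×0.48 = 264, 550×0.25 = 137.5, 550×0.13 = 71.5, 550×0.07 = 38.5, 550×0.03 = 16.5, 550×0.04 = 22.
cat         O        E   (O−E)²/E
0         263      264     0.0038
1         119    137.5     2.4891
2          94     71.5     7.0804
3          35     38.5     0.3182
4          29     16.5     9.4697
5+         10       22     6.5455
Sum = 25.907

25.907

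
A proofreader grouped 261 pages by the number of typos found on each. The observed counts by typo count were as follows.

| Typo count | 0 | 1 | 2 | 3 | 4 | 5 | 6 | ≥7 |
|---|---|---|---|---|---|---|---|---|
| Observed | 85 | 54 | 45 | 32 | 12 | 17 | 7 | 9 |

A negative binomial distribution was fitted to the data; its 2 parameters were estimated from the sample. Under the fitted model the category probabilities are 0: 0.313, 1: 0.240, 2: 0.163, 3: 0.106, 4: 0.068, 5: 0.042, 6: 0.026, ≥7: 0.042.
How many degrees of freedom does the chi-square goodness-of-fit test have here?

There are k = 8 categories and 2 parameters estimated from the data, so df = 8 − 1 − 2 = 5.

5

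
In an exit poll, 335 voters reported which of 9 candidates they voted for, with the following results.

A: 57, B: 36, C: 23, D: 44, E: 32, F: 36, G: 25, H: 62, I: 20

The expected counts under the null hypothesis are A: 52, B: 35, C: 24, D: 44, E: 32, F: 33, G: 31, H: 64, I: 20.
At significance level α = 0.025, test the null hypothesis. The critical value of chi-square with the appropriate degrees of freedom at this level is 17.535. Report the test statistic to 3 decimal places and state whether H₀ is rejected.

2.048; do not reject

cat         O        E   (O−E)²/E
A          57       52     0.4808
B          36       35     0.0286
C          23       24     0.0417
D          44       44     0.0000
E          32       32     0.0000
F          36       33     0.2727
G          25       31     1.1613
H          62       64     0.0625
I          20       20     0.0000
Sum = 2.048
df = 8. Since 2.048 < 17.535, we do not reject H₀.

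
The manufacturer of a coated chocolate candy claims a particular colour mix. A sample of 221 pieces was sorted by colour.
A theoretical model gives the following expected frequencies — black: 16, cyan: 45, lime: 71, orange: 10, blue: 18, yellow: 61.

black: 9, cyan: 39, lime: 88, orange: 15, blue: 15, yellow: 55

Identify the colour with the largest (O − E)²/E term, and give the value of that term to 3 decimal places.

black: (9 − 16)²/16 = 49/16 = 3.0625
cyan: (39 − 45)²/45 = 36/45 = 0.8000
lime: (88 − 71)²/71 = 289/71 = 4.0704
orange: (15 − 10)²/10 = 25/10 = 2.5000
blue: (15 − 18)²/18 = 9/18 = 0.5000
yellow: (55 − 61)²/61 = 36/61 = 0.5902
The largest term is for lime: 4.070.

lime, 4.070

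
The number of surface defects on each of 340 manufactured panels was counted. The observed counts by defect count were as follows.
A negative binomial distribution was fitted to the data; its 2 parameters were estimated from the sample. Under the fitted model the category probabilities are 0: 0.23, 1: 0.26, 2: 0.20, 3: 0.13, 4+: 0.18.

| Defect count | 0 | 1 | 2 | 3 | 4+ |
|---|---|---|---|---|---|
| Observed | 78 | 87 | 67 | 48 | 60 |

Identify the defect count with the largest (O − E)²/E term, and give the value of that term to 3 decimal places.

Expected counts E_i = n·p_i: 340×0.23 = 78.2, 340×0.26 = 88.4, 340×0.20 = 68, 340×0.13 = 44.2, 340×0.18 = 61.2.
cat         O        E   (O−E)²/E
0          78     78.2     0.0005
1          87     88.4     0.0222
2          67       68     0.0147
3          48     44.2     0.3267
4+         60     61.2     0.0235
The largest term is for 3: 0.327.

3, 0.327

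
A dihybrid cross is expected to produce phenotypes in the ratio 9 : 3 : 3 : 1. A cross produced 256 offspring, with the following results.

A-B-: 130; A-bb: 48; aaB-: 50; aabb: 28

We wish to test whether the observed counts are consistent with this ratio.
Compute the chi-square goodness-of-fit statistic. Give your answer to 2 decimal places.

Ratio total = 16. Expected counts: 256×9/16 = 144, 256×3/16 = 48, 256×3/16 = 48, 256×1/16 = 16.
A-B-: (130 − 144)²/144 = 196/144 = 1.361
A-bb: (48 − 48)²/48 = 0/48 = 0.000
aaB-: (50 − 48)²/48 = 4/48 = 0.083
aabb: (28 − 16)²/16 = 144/16 = 9.000
Sum = 10.44

10.44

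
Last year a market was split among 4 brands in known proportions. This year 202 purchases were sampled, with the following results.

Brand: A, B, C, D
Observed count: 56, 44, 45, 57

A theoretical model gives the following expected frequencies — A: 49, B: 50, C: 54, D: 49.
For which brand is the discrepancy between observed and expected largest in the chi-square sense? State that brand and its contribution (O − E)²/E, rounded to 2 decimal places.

cat         O        E   (O−E)²/E
A          56       49      1.000
B          44       50      0.720
C          45       54      1.500
D          57       49      1.306
The largest term is for C: 1.50.

C, 1.50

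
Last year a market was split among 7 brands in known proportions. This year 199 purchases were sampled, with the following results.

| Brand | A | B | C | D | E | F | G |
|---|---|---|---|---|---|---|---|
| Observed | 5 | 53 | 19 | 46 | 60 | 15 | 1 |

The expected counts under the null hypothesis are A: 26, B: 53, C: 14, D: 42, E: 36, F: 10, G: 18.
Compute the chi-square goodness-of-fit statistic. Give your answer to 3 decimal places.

A: (5 − 26)²/26 = 441/26 = 16.9615
B: (53 − 53)²/53 = 0/53 = 0.0000
C: (19 − 14)²/14 = 25/14 = 1.7857
D: (46 − 42)²/42 = 16/42 = 0.3810
E: (60 − 36)²/36 = 576/36 = 16.0000
F: (15 − 10)²/10 = 25/10 = 2.5000
G: (1 − 18)²/18 = 289/18 = 16.0556
Sum = 53.684

53.684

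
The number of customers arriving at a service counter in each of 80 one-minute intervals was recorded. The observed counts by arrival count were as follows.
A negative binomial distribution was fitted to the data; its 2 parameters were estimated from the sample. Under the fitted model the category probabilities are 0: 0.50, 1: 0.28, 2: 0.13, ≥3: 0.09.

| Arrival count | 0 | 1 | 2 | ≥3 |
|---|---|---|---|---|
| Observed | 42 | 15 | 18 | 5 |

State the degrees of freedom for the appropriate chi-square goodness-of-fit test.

There are k = 4 categories and 2 parameters estimated from the data, so df = 4 − 1 − 2 = 1.

1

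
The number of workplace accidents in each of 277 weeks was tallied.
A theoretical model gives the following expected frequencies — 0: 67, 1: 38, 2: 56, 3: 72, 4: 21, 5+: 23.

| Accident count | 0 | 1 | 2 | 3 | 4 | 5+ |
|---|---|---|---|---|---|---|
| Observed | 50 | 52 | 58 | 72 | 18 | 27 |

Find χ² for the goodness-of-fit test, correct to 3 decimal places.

0: (50 − 67)²/67 = 289/67 = 4.3134
1: (52 − 38)²/38 = 196/38 = 5.1579
2: (58 − 56)²/56 = 4/56 = 0.0714
3: (72 − 72)²/72 = 0/72 = 0.0000
4: (18 − 21)²/21 = 9/21 = 0.4286
5+: (27 − 23)²/23 = 16/23 = 0.6957
Sum = 10.667

10.667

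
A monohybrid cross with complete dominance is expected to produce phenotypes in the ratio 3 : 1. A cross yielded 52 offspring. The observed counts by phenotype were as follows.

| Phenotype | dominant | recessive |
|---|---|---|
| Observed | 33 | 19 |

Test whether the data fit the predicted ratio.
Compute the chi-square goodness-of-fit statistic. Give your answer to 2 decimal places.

3.69

Ratio total = 4. Expected counts: 52×3/4 = 39, 52×1/4 = 13.
dominant: (33 − 39)²/39 = 36/39 = 0.923
recessive: (19 − 13)²/13 = 36/13 = 2.769
Sum = 3.69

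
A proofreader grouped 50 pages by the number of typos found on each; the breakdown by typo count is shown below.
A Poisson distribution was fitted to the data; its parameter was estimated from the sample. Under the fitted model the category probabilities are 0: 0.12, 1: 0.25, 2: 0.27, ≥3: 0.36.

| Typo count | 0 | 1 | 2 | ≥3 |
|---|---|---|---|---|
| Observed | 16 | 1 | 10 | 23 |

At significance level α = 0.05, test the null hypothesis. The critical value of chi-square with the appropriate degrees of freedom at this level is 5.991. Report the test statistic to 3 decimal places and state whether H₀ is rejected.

29.543; reject

Expected counts E_i = n·p_i: 50×0.12 = 6, 50×0.25 = 12.5, 50×0.27 = 13.5, 50×0.36 = 18.
χ² = (16−6)²/6 + (1−12.5)²/12.5 + (10−13.5)²/13.5 + (23−18)²/18
   = 16.6667 + 10.5800 + 0.9074 + 1.3889
Sum = 29.543
df = 2. Since 29.543 > 5.991, we reject H₀.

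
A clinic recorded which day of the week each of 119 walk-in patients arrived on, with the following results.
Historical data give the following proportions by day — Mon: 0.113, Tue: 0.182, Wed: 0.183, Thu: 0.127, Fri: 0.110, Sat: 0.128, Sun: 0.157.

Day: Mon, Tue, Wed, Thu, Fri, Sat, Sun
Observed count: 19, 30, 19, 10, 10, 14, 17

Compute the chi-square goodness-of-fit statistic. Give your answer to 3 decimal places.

8.571

Expected counts E_i = n·p_i: 119×0.113 = 13.447, 119×0.182 = 21.658, 119×0.183 = 21.777, 119×0.127 = 15.113, 119×0.110 = 13.09, 119×0.128 = 15.232, 119×0.157 = 18.683.
Mon: (19 − 13.447)²/13.447 = 30.835809/13.447 = 2.2931
Tue: (30 − 21.658)²/21.658 = 69.588964/21.658 = 3.2131
Wed: (19 − 21.777)²/21.777 = 7.711729/21.777 = 0.3541
Thu: (10 − 15.113)²/15.113 = 26.142769/15.113 = 1.7298
Fri: (10 − 13.09)²/13.09 = 9.5481/13.09 = 0.7294
Sat: (14 − 15.232)²/15.232 = 1.517824/15.232 = 0.0996
Sun: (17 − 18.683)²/18.683 = 2.832489/18.683 = 0.1516
Sum = 8.571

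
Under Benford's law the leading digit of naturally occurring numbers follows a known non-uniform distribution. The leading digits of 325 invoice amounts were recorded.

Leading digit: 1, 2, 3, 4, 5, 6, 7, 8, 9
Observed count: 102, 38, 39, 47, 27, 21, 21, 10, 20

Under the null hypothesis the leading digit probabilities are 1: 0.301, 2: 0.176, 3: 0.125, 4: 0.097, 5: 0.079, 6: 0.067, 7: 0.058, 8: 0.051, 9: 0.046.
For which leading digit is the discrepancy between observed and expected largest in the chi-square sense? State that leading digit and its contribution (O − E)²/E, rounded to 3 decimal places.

Expected counts E_i = n·p_i: 325×0.301 = 97.825, 325×0.176 = 57.2, 325×0.125 = 40.625, 325×0.097 = 31.525, 325×0.079 = 25.675, 325×0.067 = 21.775, 325×0.058 = 18.85, 325×0.051 = 16.575, 325×0.046 = 14.95.
1: (102 − 97.825)²/97.825 = 17.430625/97.825 = 0.1782
2: (38 − 57.2)²/57.2 = 368.64/57.2 = 6.4448
3: (39 − 40.625)²/40.625 = 2.640625/40.625 = 0.0650
4: (47 − 31.525)²/31.525 = 239.475625/31.525 = 7.5964
5: (27 − 25.675)²/25.675 = 1.755625/25.675 = 0.0684
6: (21 − 21.775)²/21.775 = 0.600625/21.775 = 0.0276
7: (21 − 18.85)²/18.85 = 4.6225/18.85 = 0.2452
8: (10 − 16.575)²/16.575 = 43.230625/16.575 = 2.6082
9: (20 − 14.95)²/14.95 = 25.5025/14.95 = 1.7059
The largest term is for 4: 7.596.

4, 7.596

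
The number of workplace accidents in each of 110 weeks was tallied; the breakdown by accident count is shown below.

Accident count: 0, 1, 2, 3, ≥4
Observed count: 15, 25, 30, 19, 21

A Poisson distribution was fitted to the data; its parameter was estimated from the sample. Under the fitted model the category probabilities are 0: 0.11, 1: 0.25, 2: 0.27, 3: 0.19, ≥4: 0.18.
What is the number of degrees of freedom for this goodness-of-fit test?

There are k = 5 categories and 1 parameter estimated from the data, so df = 5 − 1 − 1 = 3.

3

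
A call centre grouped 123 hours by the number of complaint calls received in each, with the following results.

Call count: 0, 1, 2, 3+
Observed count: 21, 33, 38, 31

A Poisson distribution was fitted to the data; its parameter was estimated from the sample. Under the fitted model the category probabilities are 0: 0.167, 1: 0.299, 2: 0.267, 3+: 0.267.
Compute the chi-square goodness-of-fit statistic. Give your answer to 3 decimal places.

1.312

Expected counts E_i = n·p_i: 123×0.167 = 20.541, 123×0.299 = 36.777, 123×0.267 = 32.841, 123×0.267 = 32.841.
0: (21 − 20.541)²/20.541 = 0.210681/20.541 = 0.0103
1: (33 − 36.777)²/36.777 = 14.265729/36.777 = 0.3879
2: (38 − 32.841)²/32.841 = 26.615281/32.841 = 0.8104
3+: (31 − 32.841)²/32.841 = 3.389281/32.841 = 0.1032
Sum = 1.312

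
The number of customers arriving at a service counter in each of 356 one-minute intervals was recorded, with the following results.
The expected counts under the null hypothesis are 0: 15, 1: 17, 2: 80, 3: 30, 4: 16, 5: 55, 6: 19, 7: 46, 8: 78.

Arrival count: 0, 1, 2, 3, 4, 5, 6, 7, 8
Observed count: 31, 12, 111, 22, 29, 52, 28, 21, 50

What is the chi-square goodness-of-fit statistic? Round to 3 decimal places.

0: (31 − 15)²/15 = 256/15 = 17.0667
1: (12 − 17)²/17 = 25/17 = 1.4706
2: (111 − 80)²/80 = 961/80 = 12.0125
3: (22 − 30)²/30 = 64/30 = 2.1333
4: (29 − 16)²/16 = 169/16 = 10.5625
5: (52 − 55)²/55 = 9/55 = 0.1636
6: (28 − 19)²/19 = 81/19 = 4.2632
7: (21 − 46)²/46 = 625/46 = 13.5870
8: (50 − 78)²/78 = 784/78 = 10.0513
Sum = 71.311

71.311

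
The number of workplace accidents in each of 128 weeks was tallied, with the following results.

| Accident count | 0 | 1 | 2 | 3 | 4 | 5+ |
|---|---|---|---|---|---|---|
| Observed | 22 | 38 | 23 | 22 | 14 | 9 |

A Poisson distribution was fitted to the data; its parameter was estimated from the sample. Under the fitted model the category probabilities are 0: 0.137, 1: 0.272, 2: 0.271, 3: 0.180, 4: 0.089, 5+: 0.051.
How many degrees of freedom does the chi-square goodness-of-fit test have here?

There are k = 6 categories and 1 parameter estimated from the data, so df = 6 − 1 − 1 = 4.

4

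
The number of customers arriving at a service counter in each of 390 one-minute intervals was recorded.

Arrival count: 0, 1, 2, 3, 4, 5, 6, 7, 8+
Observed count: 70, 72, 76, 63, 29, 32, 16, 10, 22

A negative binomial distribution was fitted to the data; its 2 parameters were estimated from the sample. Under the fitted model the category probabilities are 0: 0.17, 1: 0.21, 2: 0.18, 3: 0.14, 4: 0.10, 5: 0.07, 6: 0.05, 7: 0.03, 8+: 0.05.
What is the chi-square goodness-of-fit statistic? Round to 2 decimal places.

Expected counts E_i = n·p_i: 390×0.17 = 66.3, 390×0.21 = 81.9, 390×0.18 = 70.2, 390×0.14 = 54.6, 390×0.10 = 39, 390×0.07 = 27.3, 390×0.05 = 19.5, 390×0.03 = 11.7, 390×0.05 = 19.5.
0: (70 − 66.3)²/66.3 = 13.69/66.3 = 0.206
1: (72 − 81.9)²/81.9 = 98.01/81.9 = 1.197
2: (76 − 70.2)²/70.2 = 33.64/70.2 = 0.479
3: (63 − 54.6)²/54.6 = 70.56/54.6 = 1.292
4: (29 − 39)²/39 = 100/39 = 2.564
5: (32 − 27.3)²/27.3 = 22.09/27.3 = 0.809
6: (16 − 19.5)²/19.5 = 12.25/19.5 = 0.628
7: (10 − 11.7)²/11.7 = 2.89/11.7 = 0.247
8+: (22 − 19.5)²/19.5 = 6.25/19.5 = 0.321
Sum = 7.74

7.74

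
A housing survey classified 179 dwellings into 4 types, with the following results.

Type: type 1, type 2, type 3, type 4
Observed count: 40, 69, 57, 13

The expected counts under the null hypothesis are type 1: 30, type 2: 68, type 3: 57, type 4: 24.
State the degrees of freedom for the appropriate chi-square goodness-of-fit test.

3

There are k = 4 categories and no parameters were estimated from the data, so df = 4 − 1 = 3.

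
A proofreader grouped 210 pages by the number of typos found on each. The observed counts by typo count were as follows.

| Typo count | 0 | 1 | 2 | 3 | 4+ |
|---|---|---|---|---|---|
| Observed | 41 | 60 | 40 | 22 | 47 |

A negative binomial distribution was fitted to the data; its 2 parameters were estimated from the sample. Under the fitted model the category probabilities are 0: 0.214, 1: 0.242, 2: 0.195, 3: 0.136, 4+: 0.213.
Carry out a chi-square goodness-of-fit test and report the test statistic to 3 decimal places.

3.648

Expected counts E_i = n·p_i: 210×0.214 = 44.94, 210×0.242 = 50.82, 210×0.195 = 40.95, 210×0.136 = 28.56, 210×0.213 = 44.73.
χ² = (41−44.94)²/44.94 + (60−50.82)²/50.82 + (40−40.95)²/40.95 + (22−28.56)²/28.56 + (47−44.73)²/44.73
   = 0.3454 + 1.6583 + 0.0220 + 1.5068 + 0.1152
Sum = 3.648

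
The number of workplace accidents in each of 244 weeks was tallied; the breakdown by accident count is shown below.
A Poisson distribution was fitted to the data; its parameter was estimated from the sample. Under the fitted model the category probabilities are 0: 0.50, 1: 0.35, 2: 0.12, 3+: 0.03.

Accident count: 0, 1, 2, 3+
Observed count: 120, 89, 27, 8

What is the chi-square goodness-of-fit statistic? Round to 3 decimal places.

0.425

Expected counts E_i = n·p_i: 244×0.50 = 122, 244×0.35 = 85.4, 244×0.12 = 29.28, 244×0.03 = 7.32.
cat         O        E   (O−E)²/E
0         120      122     0.0328
1          89     85.4     0.1518
2          27    29.28     0.1775
3+          8     7.32     0.0632
Sum = 0.425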